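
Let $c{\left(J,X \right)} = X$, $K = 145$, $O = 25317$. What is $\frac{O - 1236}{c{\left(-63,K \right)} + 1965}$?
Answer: $\frac{24081}{2110} \approx 11.413$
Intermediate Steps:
$\frac{O - 1236}{c{\left(-63,K \right)} + 1965} = \frac{25317 - 1236}{145 + 1965} = \frac{24081}{2110}$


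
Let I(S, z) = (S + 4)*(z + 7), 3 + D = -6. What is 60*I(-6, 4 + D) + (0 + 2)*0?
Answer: -240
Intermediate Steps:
D = -9 (D = -3 - 6 = -9)
I(S, z) = (4 + S)*(7 + z)
60*I(-6, 4 + D) + (0 + 2)*0 = 60*(28 + 4*(4 - 9) + 7*(-6) - 6*(4 - 9)) + (0 + 2)*0 = 60*(28 + 4*(-5) - 42 - 6*(-5)) + 2*0 = 60*(28 - 20 - 42 + 30) + 0 = 60*(-4) + 0 = -240 + 0 = -240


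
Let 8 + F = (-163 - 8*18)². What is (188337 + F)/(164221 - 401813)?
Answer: -141289/118796 ≈ -1.1893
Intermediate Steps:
F = 94241 (F = -8 + (-163 - 8*18)² = -8 + (-163 - 144)² = -8 + (-307)² = -8 + 94249 = 94241)
(188337 + F)/(164221 - 401813) = (188337 + 94241)/(164221 - 401813) = 282578/(-237592) = 282578*(-1/237592) = -141289/118796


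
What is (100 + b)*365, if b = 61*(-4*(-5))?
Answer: 481800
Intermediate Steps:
b = 1220 (b = 61*20 = 1220)
(100 + b)*365 = (100 + 1220)*365 = 1320*365 = 481800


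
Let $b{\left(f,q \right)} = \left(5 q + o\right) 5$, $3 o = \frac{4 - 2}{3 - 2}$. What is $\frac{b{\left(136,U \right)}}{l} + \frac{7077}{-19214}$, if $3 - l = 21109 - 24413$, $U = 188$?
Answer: $\frac{200898623}{190622094} \approx 1.0539$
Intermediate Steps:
$o = \frac{2}{3}$ ($o = \frac{\left(4 - 2\right) \frac{1}{3 - 2}}{3} = \frac{2 \cdot 1^{-1}}{3} = \frac{2 \cdot 1}{3} = \frac{1}{3} \cdot 2 = \frac{2}{3} \approx 0.66667$)
$l = 3307$ ($l = 3 - \left(21109 - 24413\right) = 3 - -3304 = 3 + 3304 = 3307$)
$b{\left(f,q \right)} = \frac{10}{3} + 25 q$ ($b{\left(f,q \right)} = \left(5 q + \frac{2}{3}\right) 5 = \left(\frac{2}{3} + 5 q\right) 5 = \frac{10}{3} + 25 q$)
$\frac{b{\left(136,U \right)}}{l} + \frac{7077}{-19214} = \frac{\frac{10}{3} + 25 \cdot 188}{3307} + \frac{7077}{-19214} = \left(\frac{10}{3} + 4700\right) \frac{1}{3307} + 7077 \left(- \frac{1}{19214}\right) = \frac{14110}{3} \cdot \frac{1}{3307} - \frac{7077}{19214} = \frac{14110}{9921} - \frac{7077}{19214} = \frac{200898623}{190622094}$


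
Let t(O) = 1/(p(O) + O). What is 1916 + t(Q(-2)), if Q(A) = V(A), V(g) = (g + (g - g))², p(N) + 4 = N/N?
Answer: 1917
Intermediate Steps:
p(N) = -3 (p(N) = -4 + N/N = -4 + 1 = -3)
V(g) = g² (V(g) = (g + 0)² = g²)
Q(A) = A²
t(O) = 1/(-3 + O)
1916 + t(Q(-2)) = 1916 + 1/(-3 + (-2)²) = 1916 + 1/(-3 + 4) = 1916 + 1/1 = 1916 + 1 = 1917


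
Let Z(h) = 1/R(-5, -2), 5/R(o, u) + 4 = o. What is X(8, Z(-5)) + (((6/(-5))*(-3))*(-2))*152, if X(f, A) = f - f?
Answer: -5472/5 ≈ -1094.4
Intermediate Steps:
R(o, u) = 5/(-4 + o)
Z(h) = -9/5 (Z(h) = 1/(5/(-4 - 5)) = 1/(5/(-9)) = 1/(5*(-⅑)) = 1/(-5/9) = -9/5)
X(f, A) = 0
X(8, Z(-5)) + (((6/(-5))*(-3))*(-2))*152 = 0 + (((6/(-5))*(-3))*(-2))*152 = 0 + (((6*(-⅕))*(-3))*(-2))*152 = 0 + (-6/5*(-3)*(-2))*152 = 0 + ((18/5)*(-2))*152 = 0 - 36/5*152 = 0 - 5472/5 = -5472/5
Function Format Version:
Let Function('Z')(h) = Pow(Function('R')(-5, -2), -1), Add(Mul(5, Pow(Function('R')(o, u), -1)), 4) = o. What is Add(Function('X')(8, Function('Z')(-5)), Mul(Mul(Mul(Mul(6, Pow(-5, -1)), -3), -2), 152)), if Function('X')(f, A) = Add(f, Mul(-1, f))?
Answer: Rational(-5472, 5) ≈ -1094.4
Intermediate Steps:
Function('R')(o, u) = Mul(5, Pow(Add(-4, o), -1))
Function('Z')(h) = Rational(-9, 5) (Function('Z')(h) = Pow(Mul(5, Pow(Add(-4, -5), -1)), -1) = Pow(Mul(5, Pow(-9, -1)), -1) = Pow(Mul(5, Rational(-1, 9)), -1) = Pow(Rational(-5, 9), -1) = Rational(-9, 5))
Function('X')(f, A) = 0
Add(Function('X')(8, Function('Z')(-5)), Mul(Mul(Mul(Mul(6, Pow(-5, -1)), -3), -2), 152)) = Add(0, Mul(Mul(Mul(Mul(6, Pow(-5, -1)), -3), -2), 152)) = Add(0, Mul(Mul(Mul(Mul(6, Rational(-1, 5)), -3), -2), 152)) = Add(0, Mul(Mul(Mul(Rational(-6, 5), -3), -2), 152)) = Add(0, Mul(Mul(Rational(18, 5), -2), 152)) = Add(0, Mul(Rational(-36, 5), 152)) = Add(0, Rational(-5472, 5)) = Rational(-5472, 5)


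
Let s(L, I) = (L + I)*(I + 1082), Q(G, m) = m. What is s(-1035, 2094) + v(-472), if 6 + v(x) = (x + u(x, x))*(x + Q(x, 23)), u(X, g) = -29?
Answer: 3588327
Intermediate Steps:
s(L, I) = (1082 + I)*(I + L) (s(L, I) = (I + L)*(1082 + I) = (1082 + I)*(I + L))
v(x) = -6 + (-29 + x)*(23 + x) (v(x) = -6 + (x - 29)*(x + 23) = -6 + (-29 + x)*(23 + x))
s(-1035, 2094) + v(-472) = (2094**2 + 1082*2094 + 1082*(-1035) + 2094*(-1035)) + (-673 + (-472)**2 - 6*(-472)) = (4384836 + 2265708 - 1119870 - 2167290) + (-673 + 222784 + 2832) = 3363384 + 224943 = 3588327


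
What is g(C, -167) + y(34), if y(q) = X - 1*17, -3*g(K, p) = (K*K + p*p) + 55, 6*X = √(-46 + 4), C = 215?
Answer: -24740 + I*√42/6 ≈ -24740.0 + 1.0801*I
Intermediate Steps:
X = I*√42/6 (X = √(-46 + 4)/6 = √(-42)/6 = (I*√42)/6 = I*√42/6 ≈ 1.0801*I)
g(K, p) = -55/3 - K²/3 - p²/3 (g(K, p) = -((K*K + p*p) + 55)/3 = -((K² + p²) + 55)/3 = -(55 + K² + p²)/3 = -55/3 - K²/3 - p²/3)
y(q) = -17 + I*√42/6 (y(q) = I*√42/6 - 1*17 = I*√42/6 - 17 = -17 + I*√42/6)
g(C, -167) + y(34) = (-55/3 - ⅓*215² - ⅓*(-167)²) + (-17 + I*√42/6) = (-55/3 - ⅓*46225 - ⅓*27889) + (-17 + I*√42/6) = (-55/3 - 46225/3 - 27889/3) + (-17 + I*√42/6) = -24723 + (-17 + I*√42/6) = -24740 + I*√42/6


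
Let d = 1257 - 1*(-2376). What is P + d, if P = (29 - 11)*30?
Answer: 4173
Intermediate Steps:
P = 540 (P = 18*30 = 540)
d = 3633 (d = 1257 + 2376 = 3633)
P + d = 540 + 3633 = 4173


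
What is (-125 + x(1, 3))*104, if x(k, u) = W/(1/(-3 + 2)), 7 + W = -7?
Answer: -11544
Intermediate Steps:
W = -14 (W = -7 - 7 = -14)
x(k, u) = 14 (x(k, u) = -14/(1/(-3 + 2)) = -14/(1/(-1)) = -14/(-1) = -14*(-1) = 14)
(-125 + x(1, 3))*104 = (-125 + 14)*104 = -111*104 = -11544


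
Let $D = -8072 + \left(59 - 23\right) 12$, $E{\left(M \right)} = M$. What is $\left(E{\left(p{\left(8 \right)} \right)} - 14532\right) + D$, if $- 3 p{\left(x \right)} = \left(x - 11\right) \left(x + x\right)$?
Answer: $-22156$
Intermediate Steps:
$p{\left(x \right)} = - \frac{2 x \left(-11 + x\right)}{3}$ ($p{\left(x \right)} = - \frac{\left(x - 11\right) \left(x + x\right)}{3} = - \frac{\left(-11 + x\right) 2 x}{3} = - \frac{2 x \left(-11 + x\right)}{3}$)
$D = -7640$ ($D = -8072 + 36 \cdot 12 = -8072 + 432 = -7640$)
$\left(E{\left(p{\left(8 \right)} \right)} - 14532\right) + D = \left(\frac{2}{3} \cdot 8 \left(11 - 8\right) - 14532\right) - 7640 = \left(\frac{2}{3} \cdot 8 \cdot 3 - 14532\right) - 7640 = \left(16 - 14532\right) - 7640 = -14516 - 7640 = -22156$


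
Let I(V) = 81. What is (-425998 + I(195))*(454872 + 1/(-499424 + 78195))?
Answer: -81607945056613979/421229 ≈ -1.9374e+11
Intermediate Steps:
(-425998 + I(195))*(454872 + 1/(-499424 + 78195)) = (-425998 + 81)*(454872 + 1/(-499424 + 78195)) = -425917*(454872 + 1/(-421229)) = -425917*(454872 - 1/421229) = -425917*191605277687/421229 = -81607945056613979/421229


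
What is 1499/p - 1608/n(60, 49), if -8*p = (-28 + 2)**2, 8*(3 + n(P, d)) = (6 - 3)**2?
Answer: 709682/845 ≈ 839.86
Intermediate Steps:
n(P, d) = -15/8 (n(P, d) = -3 + (6 - 3)**2/8 = -3 + (1/8)*3**2 = -3 + (1/8)*9 = -3 + 9/8 = -15/8)
p = -169/2 (p = -(-28 + 2)**2/8 = -1/8*(-26)**2 = -1/8*676 = -169/2 ≈ -84.500)
1499/p - 1608/n(60, 49) = 1499/(-169/2) - 1608/(-15/8) = 1499*(-2/169) - 1608*(-8/15) = -2998/169 + 4288/5 = 709682/845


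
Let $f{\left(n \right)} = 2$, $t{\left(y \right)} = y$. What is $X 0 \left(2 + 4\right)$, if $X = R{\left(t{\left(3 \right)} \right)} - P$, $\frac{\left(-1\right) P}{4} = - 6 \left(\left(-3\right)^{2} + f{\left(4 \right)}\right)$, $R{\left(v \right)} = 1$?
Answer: $0$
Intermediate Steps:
$P = 264$ ($P = - 4 \left(- 6 \left(\left(-3\right)^{2} + 2\right)\right) = - 4 \left(- 6 \left(9 + 2\right)\right) = - 4 \left(\left(-6\right) 11\right) = \left(-4\right) \left(-66\right) = 264$)
$X = -263$ ($X = 1 - 264 = -263$)
$X 0 \left(2 + 4\right) = - 263 \cdot 0 \left(2 + 4\right) = - 263 \cdot 0 \cdot 6 = \left(-263\right) 0 = 0$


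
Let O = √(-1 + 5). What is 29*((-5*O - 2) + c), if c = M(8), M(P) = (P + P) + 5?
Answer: 261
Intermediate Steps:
M(P) = 5 + 2*P (M(P) = 2*P + 5 = 5 + 2*P)
O = 2 (O = √4 = 2)
c = 21 (c = 5 + 2*8 = 5 + 16 = 21)
29*((-5*O - 2) + c) = 29*((-5*2 - 2) + 21) = 29*((-10 - 2) + 21) = 29*(-12 + 21) = 29*9 = 261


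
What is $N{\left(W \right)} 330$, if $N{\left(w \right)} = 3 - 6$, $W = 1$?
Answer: $-990$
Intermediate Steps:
$N{\left(w \right)} = -3$ ($N{\left(w \right)} = 3 - 6 = -3$)
$N{\left(W \right)} 330 = \left(-3\right) 330 = -990$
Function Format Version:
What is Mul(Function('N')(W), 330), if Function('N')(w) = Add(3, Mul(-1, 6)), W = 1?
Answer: -990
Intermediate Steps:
Function('N')(w) = -3 (Function('N')(w) = Add(3, -6) = -3)
Mul(Function('N')(W), 330) = Mul(-3, 330) = -990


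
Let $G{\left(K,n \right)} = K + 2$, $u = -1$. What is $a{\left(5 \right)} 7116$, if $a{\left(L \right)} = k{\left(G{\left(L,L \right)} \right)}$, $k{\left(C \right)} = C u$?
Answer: $-49812$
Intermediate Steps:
$G{\left(K,n \right)} = 2 + K$
$k{\left(C \right)} = - C$ ($k{\left(C \right)} = C \left(-1\right) = - C$)
$a{\left(L \right)} = -2 - L$ ($a{\left(L \right)} = - (2 + L) = -2 - L$)
$a{\left(5 \right)} 7116 = \left(-2 - 5\right) 7116 = \left(-7\right) 7116 = -49812$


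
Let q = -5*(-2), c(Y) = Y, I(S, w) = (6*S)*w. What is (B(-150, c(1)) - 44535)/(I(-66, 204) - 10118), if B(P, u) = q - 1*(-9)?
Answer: 22258/45451 ≈ 0.48971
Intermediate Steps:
I(S, w) = 6*S*w
q = 10
B(P, u) = 19 (B(P, u) = 10 - 1*(-9) = 10 + 9 = 19)
(B(-150, c(1)) - 44535)/(I(-66, 204) - 10118) = (19 - 44535)/(6*(-66)*204 - 10118) = -44516/(-80784 - 10118) = -44516/(-90902) = -44516*(-1/90902) = 22258/45451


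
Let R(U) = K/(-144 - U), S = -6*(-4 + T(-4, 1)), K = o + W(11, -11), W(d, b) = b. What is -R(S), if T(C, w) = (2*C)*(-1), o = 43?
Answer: 4/15 ≈ 0.26667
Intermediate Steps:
K = 32 (K = 43 - 11 = 32)
T(C, w) = -2*C
S = -24 (S = -6*(-4 - 2*(-4)) = -6*(-4 + 8) = -6*4 = -24)
R(U) = 32/(-144 - U)
-R(S) = -(-32)/(144 - 24) = -(-32)/120 = -1*(-4/15) = 4/15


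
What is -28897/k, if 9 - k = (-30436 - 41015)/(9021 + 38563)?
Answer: -1375034848/499707 ≈ -2751.7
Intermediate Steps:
k = 499707/47584 (k = 9 - (-30436 - 41015)/(9021 + 38563) = 9 - (-71451)/47584 = 9 - 1*(-71451/47584) = 9 + 71451/47584 = 499707/47584 ≈ 10.502)
-28897/k = -28897/499707/47584 = -28897*47584/499707 = -1375034848/499707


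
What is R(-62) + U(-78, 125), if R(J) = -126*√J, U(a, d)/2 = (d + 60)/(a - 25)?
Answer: -370/103 - 126*I*√62 ≈ -3.5922 - 992.13*I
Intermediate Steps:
U(a, d) = 2*(60 + d)/(-25 + a) (U(a, d) = 2*((d + 60)/(a - 25)) = 2*((60 + d)/(-25 + a)) = 2*(60 + d)/(-25 + a))
R(-62) + U(-78, 125) = -126*I*√62 + 2*(60 + 125)/(-25 - 78) = -126*I*√62 + 2*185/(-103) = -126*I*√62 + 2*(-1/103)*185 = -126*I*√62 - 370/103 = -370/103 - 126*I*√62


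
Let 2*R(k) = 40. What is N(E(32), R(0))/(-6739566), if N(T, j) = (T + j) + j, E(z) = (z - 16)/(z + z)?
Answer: -161/26958264 ≈ -5.9722e-6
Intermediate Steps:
R(k) = 20 (R(k) = (½)*40 = 20)
E(z) = (-16 + z)/(2*z) (E(z) = (-16 + z)/((2*z)) = (-16 + z)*(1/(2*z)) = (-16 + z)/(2*z))
N(T, j) = T + 2*j
N(E(32), R(0))/(-6739566) = ((½)*(-16 + 32)/32 + 2*20)/(-6739566) = ((½)*(1/32)*16 + 40)*(-1/6739566) = (¼ + 40)*(-1/6739566) = (161/4)*(-1/6739566) = -161/26958264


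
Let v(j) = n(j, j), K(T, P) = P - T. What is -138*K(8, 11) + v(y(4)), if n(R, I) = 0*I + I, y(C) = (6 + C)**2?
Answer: -314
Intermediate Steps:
n(R, I) = I (n(R, I) = 0 + I = I)
v(j) = j
-138*K(8, 11) + v(y(4)) = -138*(11 - 1*8) + (6 + 4)**2 = -138*(11 - 8) + 10**2 = -138*3 + 100 = -414 + 100 = -314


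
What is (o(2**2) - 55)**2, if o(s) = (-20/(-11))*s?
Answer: 275625/121 ≈ 2277.9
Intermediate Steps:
o(s) = 20*s/11 (o(s) = (-20*(-1/11))*s = 20*s/11)
(o(2**2) - 55)**2 = ((20/11)*2**2 - 55)**2 = ((20/11)*4 - 55)**2 = (80/11 - 55)**2 = (-525/11)**2 = 275625/121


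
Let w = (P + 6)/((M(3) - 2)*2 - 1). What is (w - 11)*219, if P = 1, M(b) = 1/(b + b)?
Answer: -5475/2 ≈ -2737.5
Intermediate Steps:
M(b) = 1/(2*b)
w = -3/2 (w = (1 + 6)/(((1/2)/3 - 2)*2 - 1) = 7/(((1/2)*(1/3) - 2)*2 - 1) = 7/((1/6 - 2)*2 - 1) = 7/(-11/6*2 - 1) = 7/(-11/3 - 1) = 7/(-14/3) = 7*(-3/14) = -3/2 ≈ -1.5000)
(w - 11)*219 = (-3/2 - 11)*219 = -25/2*219 = -5475/2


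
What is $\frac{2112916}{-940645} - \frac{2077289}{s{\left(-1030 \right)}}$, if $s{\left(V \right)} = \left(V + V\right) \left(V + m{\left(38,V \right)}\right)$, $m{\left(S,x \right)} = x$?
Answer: $- \frac{12201521619}{4460023600} \approx -2.7358$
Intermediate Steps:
$s{\left(V \right)} = 4 V^{2}$ ($s{\left(V \right)} = \left(V + V\right) \left(V + V\right) = 2 V 2 V = 4 V^{2}$)
$\frac{2112916}{-940645} - \frac{2077289}{s{\left(-1030 \right)}} = \frac{2112916}{-940645} - \frac{2077289}{4 \left(-1030\right)^{2}} = 2112916 \left(- \frac{1}{940645}\right) - \frac{2077289}{4 \cdot 1060900} = - \frac{11804}{5255} - \frac{2077289}{4243600} = - \frac{12201521619}{4460023600}$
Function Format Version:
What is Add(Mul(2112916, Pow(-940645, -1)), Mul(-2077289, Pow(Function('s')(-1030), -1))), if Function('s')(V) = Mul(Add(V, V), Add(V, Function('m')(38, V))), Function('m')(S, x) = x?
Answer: Rational(-12201521619, 4460023600) ≈ -2.7358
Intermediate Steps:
Function('s')(V) = Mul(4, Pow(V, 2)) (Function('s')(V) = Mul(Add(V, V), Add(V, V)) = Mul(Mul(2, V), Mul(2, V)) = Mul(4, Pow(V, 2)))
Add(Mul(2112916, Pow(-940645, -1)), Mul(-2077289, Pow(Function('s')(-1030), -1))) = Add(Mul(2112916, Pow(-940645, -1)), Mul(-2077289, Pow(Mul(4, Pow(-1030, 2)), -1))) = Add(Mul(2112916, Rational(-1, 940645)), Mul(-2077289, Pow(Mul(4, 1060900), -1))) = Add(Rational(-11804, 5255), Mul(-2077289, Pow(4243600, -1))) = Add(Rational(-11804, 5255), Mul(-2077289, Rational(1, 4243600))) = Add(Rational(-11804, 5255), Rational(-2077289, 4243600)) = Rational(-12201521619, 4460023600)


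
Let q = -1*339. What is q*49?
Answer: -16611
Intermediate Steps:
q = -339
q*49 = -339*49 = -16611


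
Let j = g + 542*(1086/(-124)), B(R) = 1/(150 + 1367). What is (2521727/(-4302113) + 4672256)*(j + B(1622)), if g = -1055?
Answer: -5484331282948830780555/202315468051 ≈ -2.7108e+10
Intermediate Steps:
B(R) = 1/1517
j = -179858/31 (j = -1055 + 542*(1086/(-124)) = -1055 + 542*(1086*(-1/124)) = -1055 + 542*(-543/62) = -1055 - 147153/31 = -179858/31 ≈ -5801.9)
(2521727/(-4302113) + 4672256)*(j + B(1622)) = (2521727/(-4302113) + 4672256)*(-179858/31 + 1/1517) = (2521727*(-1/4302113) + 4672256)*(-272844555/47027) = (-2521727/4302113 + 4672256)*(-272844555/47027) = (20100570755201/4302113)*(-272844555/47027) = -5484331282948830780555/202315468051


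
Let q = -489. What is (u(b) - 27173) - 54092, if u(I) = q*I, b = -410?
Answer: 119225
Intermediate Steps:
u(I) = -489*I
(u(b) - 27173) - 54092 = (-489*(-410) - 27173) - 54092 = (200490 - 27173) - 54092 = 173317 - 54092 = 119225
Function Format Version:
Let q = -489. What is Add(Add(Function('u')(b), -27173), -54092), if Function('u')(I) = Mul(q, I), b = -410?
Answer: 119225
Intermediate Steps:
Function('u')(I) = Mul(-489, I)
Add(Add(Function('u')(b), -27173), -54092) = Add(Add(Mul(-489, -410), -27173), -54092) = Add(Add(200490, -27173), -54092) = Add(173317, -54092) = 119225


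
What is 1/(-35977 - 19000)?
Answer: -1/54977 ≈ -1.8189e-5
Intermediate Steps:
1/(-35977 - 19000) = 1/(-54977) = -1/54977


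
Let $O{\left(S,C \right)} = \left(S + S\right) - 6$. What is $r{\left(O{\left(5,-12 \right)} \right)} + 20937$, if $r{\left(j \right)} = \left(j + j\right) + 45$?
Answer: $20990$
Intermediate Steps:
$O{\left(S,C \right)} = -6 + 2 S$ ($O{\left(S,C \right)} = 2 S - 6 = -6 + 2 S$)
$r{\left(j \right)} = 45 + 2 j$ ($r{\left(j \right)} = 2 j + 45 = 45 + 2 j$)
$r{\left(O{\left(5,-12 \right)} \right)} + 20937 = \left(45 + 2 \left(-6 + 2 \cdot 5\right)\right) + 20937 = \left(45 + 2 \left(-6 + 10\right)\right) + 20937 = \left(45 + 2 \cdot 4\right) + 20937 = \left(45 + 8\right) + 20937 = 53 + 20937 = 20990$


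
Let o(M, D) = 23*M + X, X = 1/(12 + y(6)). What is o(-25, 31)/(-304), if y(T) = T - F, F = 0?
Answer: 10349/5472 ≈ 1.8913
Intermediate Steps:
y(T) = T (y(T) = T - 1*0 = T + 0 = T)
X = 1/18 (X = 1/(12 + 6) = 1/18 ≈ 0.055556)
o(M, D) = 1/18 + 23*M (o(M, D) = 23*M + 1/18 = 1/18 + 23*M)
o(-25, 31)/(-304) = (1/18 + 23*(-25))/(-304) = (1/18 - 575)*(-1/304) = -10349/18*(-1/304) = 10349/5472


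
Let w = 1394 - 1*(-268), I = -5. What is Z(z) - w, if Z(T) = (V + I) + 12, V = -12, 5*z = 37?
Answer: -1667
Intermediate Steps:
z = 37/5 (z = (⅕)*37 = 37/5 ≈ 7.4000)
Z(T) = -5 (Z(T) = (-12 - 5) + 12 = -17 + 12 = -5)
w = 1662 (w = 1394 + 268 = 1662)
Z(z) - w = -5 - 1*1662 = -5 - 1662 = -1667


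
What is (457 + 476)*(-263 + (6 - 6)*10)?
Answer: -245379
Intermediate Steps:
(457 + 476)*(-263 + (6 - 6)*10) = 933*(-263 + 0*10) = 933*(-263 + 0) = 933*(-263) = -245379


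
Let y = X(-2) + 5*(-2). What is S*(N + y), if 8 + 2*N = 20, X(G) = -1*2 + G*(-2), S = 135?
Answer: -270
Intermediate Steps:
X(G) = -2 - 2*G
N = 6 (N = -4 + (½)*20 = -4 + 10 = 6)
y = -8 (y = (-2 - 2*(-2)) + 5*(-2) = (-2 + 4) - 10 = 2 - 10 = -8)
S*(N + y) = 135*(6 - 8) = 135*(-2) = -270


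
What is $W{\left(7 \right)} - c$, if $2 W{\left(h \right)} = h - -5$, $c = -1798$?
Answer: $1804$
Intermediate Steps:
$W{\left(h \right)} = \frac{5}{2} + \frac{h}{2}$ ($W{\left(h \right)} = \frac{h - -5}{2} = \frac{h + 5}{2} = \frac{5 + h}{2} = \frac{5}{2} + \frac{h}{2}$)
$W{\left(7 \right)} - c = \left(\frac{5}{2} + \frac{1}{2} \cdot 7\right) - -1798 = \left(\frac{5}{2} + \frac{7}{2}\right) + 1798 = 6 + 1798 = 1804$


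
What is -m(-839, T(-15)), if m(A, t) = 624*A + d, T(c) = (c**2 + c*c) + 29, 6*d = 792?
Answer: 523404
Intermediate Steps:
d = 132 (d = (1/6)*792 = 132)
T(c) = 29 + 2*c**2 (T(c) = (c**2 + c**2) + 29 = 2*c**2 + 29 = 29 + 2*c**2)
m(A, t) = 132 + 624*A (m(A, t) = 624*A + 132 = 132 + 624*A)
-m(-839, T(-15)) = -(132 + 624*(-839)) = -(132 - 523536) = -1*(-523404) = 523404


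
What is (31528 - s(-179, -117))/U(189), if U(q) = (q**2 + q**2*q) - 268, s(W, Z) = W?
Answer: 31707/6786722 ≈ 0.0046719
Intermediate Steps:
U(q) = -268 + q**2 + q**3 (U(q) = (q**2 + q**3) - 268 = -268 + q**2 + q**3)
(31528 - s(-179, -117))/U(189) = (31528 - 1*(-179))/(-268 + 189**2 + 189**3) = (31528 + 179)/(-268 + 35721 + 6751269) = 31707/6786722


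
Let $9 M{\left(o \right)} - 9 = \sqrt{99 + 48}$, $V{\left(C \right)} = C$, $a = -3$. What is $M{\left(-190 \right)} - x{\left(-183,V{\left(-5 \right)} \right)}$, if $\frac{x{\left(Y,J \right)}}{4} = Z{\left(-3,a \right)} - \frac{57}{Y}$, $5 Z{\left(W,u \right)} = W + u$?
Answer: $\frac{1389}{305} + \frac{7 \sqrt{3}}{9} \approx 5.9012$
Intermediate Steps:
$M{\left(o \right)} = 1 + \frac{7 \sqrt{3}}{9}$ ($M{\left(o \right)} = 1 + \frac{\sqrt{99 + 48}}{9} = 1 + \frac{\sqrt{147}}{9} = 1 + \frac{7 \sqrt{3}}{9}$)
$Z{\left(W,u \right)} = \frac{W}{5} + \frac{u}{5}$ ($Z{\left(W,u \right)} = \frac{W + u}{5} = \frac{W}{5} + \frac{u}{5}$)
$x{\left(Y,J \right)} = - \frac{24}{5} - \frac{228}{Y}$ ($x{\left(Y,J \right)} = 4 \left(\left(\frac{1}{5} \left(-3\right) + \frac{1}{5} \left(-3\right)\right) - \frac{57}{Y}\right) = 4 \left(\left(- \frac{3}{5} - \frac{3}{5}\right) - \frac{57}{Y}\right) = 4 \left(- \frac{6}{5} - \frac{57}{Y}\right) = - \frac{24}{5} - \frac{228}{Y}$)
$M{\left(-190 \right)} - x{\left(-183,V{\left(-5 \right)} \right)} = \left(1 + \frac{7 \sqrt{3}}{9}\right) - \left(- \frac{24}{5} - \frac{228}{-183}\right) = \left(1 + \frac{7 \sqrt{3}}{9}\right) - \left(- \frac{24}{5} - - \frac{76}{61}\right) = \left(1 + \frac{7 \sqrt{3}}{9}\right) - \left(- \frac{24}{5} + \frac{76}{61}\right) = \left(1 + \frac{7 \sqrt{3}}{9}\right) - - \frac{1084}{305} = \left(1 + \frac{7 \sqrt{3}}{9}\right) + \frac{1084}{305} = \frac{1389}{305} + \frac{7 \sqrt{3}}{9}$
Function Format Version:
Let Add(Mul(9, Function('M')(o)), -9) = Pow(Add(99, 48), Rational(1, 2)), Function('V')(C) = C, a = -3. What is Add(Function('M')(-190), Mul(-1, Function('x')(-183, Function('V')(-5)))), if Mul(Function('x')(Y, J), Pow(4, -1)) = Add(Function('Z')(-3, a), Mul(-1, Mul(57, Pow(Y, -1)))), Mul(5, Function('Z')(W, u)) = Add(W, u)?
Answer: Add(Rational(1389, 305), Mul(Rational(7, 9), Pow(3, Rational(1, 2)))) ≈ 5.9012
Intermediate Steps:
Function('M')(o) = Add(1, Mul(Rational(7, 9), Pow(3, Rational(1, 2)))) (Function('M')(o) = Add(1, Mul(Rational(1, 9), Pow(Add(99, 48), Rational(1, 2)))) = Add(1, Mul(Rational(1, 9), Pow(147, Rational(1, 2)))) = Add(1, Mul(Rational(1, 9), Mul(7, Pow(3, Rational(1, 2))))) = Add(1, Mul(Rational(7, 9), Pow(3, Rational(1, 2)))))
Function('Z')(W, u) = Add(Mul(Rational(1, 5), W), Mul(Rational(1, 5), u)) (Function('Z')(W, u) = Mul(Rational(1, 5), Add(W, u)) = Add(Mul(Rational(1, 5), W), Mul(Rational(1, 5), u)))
Function('x')(Y, J) = Add(Rational(-24, 5), Mul(-228, Pow(Y, -1))) (Function('x')(Y, J) = Mul(4, Add(Add(Mul(Rational(1, 5), -3), Mul(Rational(1, 5), -3)), Mul(-1, Mul(57, Pow(Y, -1))))) = Mul(4, Add(Add(Rational(-3, 5), Rational(-3, 5)), Mul(-57, Pow(Y, -1)))) = Mul(4, Add(Rational(-6, 5), Mul(-57, Pow(Y, -1)))) = Add(Rational(-24, 5), Mul(-228, Pow(Y, -1))))
Add(Function('M')(-190), Mul(-1, Function('x')(-183, Function('V')(-5)))) = Add(Add(1, Mul(Rational(7, 9), Pow(3, Rational(1, 2)))), Mul(-1, Add(Rational(-24, 5), Mul(-228, Pow(-183, -1))))) = Add(Add(1, Mul(Rational(7, 9), Pow(3, Rational(1, 2)))), Mul(-1, Add(Rational(-24, 5), Mul(-228, Rational(-1, 183))))) = Add(Add(1, Mul(Rational(7, 9), Pow(3, Rational(1, 2)))), Mul(-1, Add(Rational(-24, 5), Rational(76, 61)))) = Add(Add(1, Mul(Rational(7, 9), Pow(3, Rational(1, 2)))), Mul(-1, Rational(-1084, 305))) = Add(Add(1, Mul(Rational(7, 9), Pow(3, Rational(1, 2)))), Rational(1084, 305)) = Add(Rational(1389, 305), Mul(Rational(7, 9), Pow(3, Rational(1, 2))))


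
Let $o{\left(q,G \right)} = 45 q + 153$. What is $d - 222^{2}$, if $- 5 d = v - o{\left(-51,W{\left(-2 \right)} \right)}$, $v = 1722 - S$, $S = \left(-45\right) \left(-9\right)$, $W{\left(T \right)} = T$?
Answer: $- \frac{249879}{5} \approx -49976.0$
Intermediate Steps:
$S = 405$
$v = 1317$ ($v = 1722 - 405 = 1317$)
$o{\left(q,G \right)} = 153 + 45 q$
$d = - \frac{3459}{5}$ ($d = - \frac{1317 - \left(153 + 45 \left(-51\right)\right)}{5} = - \frac{1317 - \left(153 - 2295\right)}{5} = - \frac{1317 - -2142}{5} = - \frac{1317 + 2142}{5} = \left(- \frac{1}{5}\right) 3459 = - \frac{3459}{5} \approx -691.8$)
$d - 222^{2} = - \frac{3459}{5} - 222^{2} = - \frac{3459}{5} - 49284 = - \frac{249879}{5}$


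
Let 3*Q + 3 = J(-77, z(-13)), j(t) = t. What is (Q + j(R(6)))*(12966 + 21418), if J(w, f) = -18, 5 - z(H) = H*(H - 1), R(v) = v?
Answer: -34384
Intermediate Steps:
z(H) = 5 - H*(-1 + H) (z(H) = 5 - H*(H - 1) = 5 - H*(-1 + H))
Q = -7 (Q = -1 + (⅓)*(-18) = -1 - 6 = -7)
(Q + j(R(6)))*(12966 + 21418) = (-7 + 6)*(12966 + 21418) = -1*34384 = -34384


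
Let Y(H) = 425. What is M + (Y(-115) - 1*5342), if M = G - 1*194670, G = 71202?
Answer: -128385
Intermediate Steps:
M = -123468 (M = 71202 - 1*194670 = 71202 - 194670 = -123468)
M + (Y(-115) - 1*5342) = -123468 + (425 - 1*5342) = -123468 + (425 - 5342) = -123468 - 4917 = -128385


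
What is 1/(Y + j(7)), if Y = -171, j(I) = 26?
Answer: -1/145 ≈ -0.0068966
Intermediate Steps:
1/(Y + j(7)) = 1/(-171 + 26) = 1/(-145) = -1/145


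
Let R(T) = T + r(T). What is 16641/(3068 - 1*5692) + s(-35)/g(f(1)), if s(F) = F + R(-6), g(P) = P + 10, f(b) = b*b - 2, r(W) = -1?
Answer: -86659/7872 ≈ -11.009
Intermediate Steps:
f(b) = -2 + b**2 (f(b) = b**2 - 2 = -2 + b**2)
g(P) = 10 + P
R(T) = -1 + T (R(T) = T - 1 = -1 + T)
s(F) = -7 + F (s(F) = F + (-1 - 6) = F - 7 = -7 + F)
16641/(3068 - 1*5692) + s(-35)/g(f(1)) = 16641/(3068 - 1*5692) + (-7 - 35)/(10 + (-2 + 1**2)) = 16641/(3068 - 5692) - 42/(10 + (-2 + 1)) = 16641/(-2624) - 42/(10 - 1) = 16641*(-1/2624) - 42/9 = -16641/2624 - 42*1/9 = -16641/2624 - 14/3 = -86659/7872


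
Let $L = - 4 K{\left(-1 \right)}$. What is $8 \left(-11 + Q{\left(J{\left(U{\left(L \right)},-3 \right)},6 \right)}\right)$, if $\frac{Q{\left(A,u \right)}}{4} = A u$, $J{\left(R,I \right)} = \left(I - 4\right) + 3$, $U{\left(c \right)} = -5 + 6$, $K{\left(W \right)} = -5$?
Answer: $-856$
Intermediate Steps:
$L = 20$ ($L = \left(-4\right) \left(-5\right) = 20$)
$U{\left(c \right)} = 1$
$J{\left(R,I \right)} = -1 + I$ ($J{\left(R,I \right)} = \left(-4 + I\right) + 3 = -1 + I$)
$Q{\left(A,u \right)} = 4 A u$
$8 \left(-11 + Q{\left(J{\left(U{\left(L \right)},-3 \right)},6 \right)}\right) = 8 \left(-11 + 4 \left(-1 - 3\right) 6\right) = 8 \left(-11 + 4 \left(-4\right) 6\right) = 8 \left(-11 - 96\right) = 8 \left(-107\right) = -856$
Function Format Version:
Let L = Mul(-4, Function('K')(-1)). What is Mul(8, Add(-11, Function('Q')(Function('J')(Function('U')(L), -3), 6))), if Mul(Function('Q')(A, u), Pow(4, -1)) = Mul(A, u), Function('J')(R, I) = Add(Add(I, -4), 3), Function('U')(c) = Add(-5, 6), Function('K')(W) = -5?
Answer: -856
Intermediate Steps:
L = 20 (L = Mul(-4, -5) = 20)
Function('U')(c) = 1
Function('J')(R, I) = Add(-1, I) (Function('J')(R, I) = Add(Add(-4, I), 3) = Add(-1, I))
Function('Q')(A, u) = Mul(4, A, u) (Function('Q')(A, u) = Mul(4, Mul(A, u)) = Mul(4, A, u))
Mul(8, Add(-11, Function('Q')(Function('J')(Function('U')(L), -3), 6))) = Mul(8, Add(-11, Mul(4, Add(-1, -3), 6))) = Mul(8, Add(-11, Mul(4, -4, 6))) = Mul(8, Add(-11, -96)) = Mul(8, -107) = -856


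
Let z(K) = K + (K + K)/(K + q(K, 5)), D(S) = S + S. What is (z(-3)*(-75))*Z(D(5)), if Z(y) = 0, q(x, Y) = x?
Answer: 0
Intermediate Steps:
D(S) = 2*S
z(K) = 1 + K (z(K) = K + (K + K)/(K + K) = K + (2*K)/((2*K)) = K + (2*K)*(1/(2*K)) = K + 1 = 1 + K)
(z(-3)*(-75))*Z(D(5)) = ((1 - 3)*(-75))*0 = -2*(-75)*0 = 150*0 = 0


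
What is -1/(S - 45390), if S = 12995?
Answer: 1/32395 ≈ 3.0869e-5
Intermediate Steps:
-1/(S - 45390) = -1/(12995 - 45390) = -1/(-32395) = -1*(-1/32395) = 1/32395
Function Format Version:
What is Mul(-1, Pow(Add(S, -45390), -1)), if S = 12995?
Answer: Rational(1, 32395) ≈ 3.0869e-5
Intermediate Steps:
Mul(-1, Pow(Add(S, -45390), -1)) = Mul(-1, Pow(Add(12995, -45390), -1)) = Mul(-1, Pow(-32395, -1)) = Mul(-1, Rational(-1, 32395)) = Rational(1, 32395)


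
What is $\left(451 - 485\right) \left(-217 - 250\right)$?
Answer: $15878$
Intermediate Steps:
$\left(451 - 485\right) \left(-217 - 250\right) = \left(-34\right) \left(-467\right) = 15878$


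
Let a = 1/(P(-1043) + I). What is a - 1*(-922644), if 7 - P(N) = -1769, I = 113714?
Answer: 106556155561/115490 ≈ 9.2264e+5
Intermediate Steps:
P(N) = 1776 (P(N) = 7 - 1*(-1769) = 7 + 1769 = 1776)
a = 1/115490 (a = 1/(1776 + 113714) = 1/115490 ≈ 8.6588e-6)
a - 1*(-922644) = 1/115490 - 1*(-922644) = 1/115490 + 922644 = 106556155561/115490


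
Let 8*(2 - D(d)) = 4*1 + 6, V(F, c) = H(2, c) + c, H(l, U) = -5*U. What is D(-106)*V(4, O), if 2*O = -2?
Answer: 3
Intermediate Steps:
O = -1 (O = (1/2)*(-2) = -1)
V(F, c) = -4*c (V(F, c) = -5*c + c = -4*c)
D(d) = 3/4 (D(d) = 2 - (4*1 + 6)/8 = 2 - (4 + 6)/8 = 2 - 1/8*10 = 2 - 5/4 = 3/4)
D(-106)*V(4, O) = 3*(-4*(-1))/4 = (3/4)*4 = 3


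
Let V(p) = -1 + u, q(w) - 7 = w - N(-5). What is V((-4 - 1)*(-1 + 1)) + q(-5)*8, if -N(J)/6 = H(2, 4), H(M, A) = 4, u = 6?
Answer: 213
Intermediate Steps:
N(J) = -24 (N(J) = -6*4 = -24)
q(w) = 31 + w (q(w) = 7 + (w - 1*(-24)) = 7 + (w + 24) = 7 + (24 + w) = 31 + w)
V(p) = 5 (V(p) = -1 + 6 = 5)
V((-4 - 1)*(-1 + 1)) + q(-5)*8 = 5 + (31 - 5)*8 = 5 + 26*8 = 5 + 208 = 213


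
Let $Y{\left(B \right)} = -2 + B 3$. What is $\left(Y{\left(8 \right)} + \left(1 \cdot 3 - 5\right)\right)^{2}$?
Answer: $400$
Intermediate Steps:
$Y{\left(B \right)} = -2 + 3 B$
$\left(Y{\left(8 \right)} + \left(1 \cdot 3 - 5\right)\right)^{2} = \left(\left(-2 + 3 \cdot 8\right) + \left(1 \cdot 3 - 5\right)\right)^{2} = \left(\left(-2 + 24\right) + \left(3 - 5\right)\right)^{2} = \left(22 - 2\right)^{2} = 20^{2} = 400$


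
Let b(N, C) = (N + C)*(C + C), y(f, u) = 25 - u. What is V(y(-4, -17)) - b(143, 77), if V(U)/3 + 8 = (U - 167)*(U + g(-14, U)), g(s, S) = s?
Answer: -44404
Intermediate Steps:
b(N, C) = 2*C*(C + N) (b(N, C) = (C + N)*(2*C) = 2*C*(C + N))
V(U) = -24 + 3*(-167 + U)*(-14 + U) (V(U) = -24 + 3*((U - 167)*(U - 14)) = -24 + 3*((-167 + U)*(-14 + U)) = -24 + 3*(-167 + U)*(-14 + U))
V(y(-4, -17)) - b(143, 77) = (6990 - 543*(25 - 1*(-17)) + 3*(25 - 1*(-17))²) - 2*77*(77 + 143) = (6990 - 543*(25 + 17) + 3*(25 + 17)²) - 2*77*220 = (6990 - 543*42 + 3*42²) - 1*33880 = (6990 - 22806 + 3*1764) - 33880 = (6990 - 22806 + 5292) - 33880 = -10524 - 33880 = -44404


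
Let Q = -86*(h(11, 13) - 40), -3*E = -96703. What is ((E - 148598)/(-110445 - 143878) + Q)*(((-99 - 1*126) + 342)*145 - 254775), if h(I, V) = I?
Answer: -150866170702790/254323 ≈ -5.9321e+8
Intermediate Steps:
E = 96703/3 (E = -1/3*(-96703) = 96703/3 ≈ 32234.)
Q = 2494 (Q = -86*(11 - 40) = -86*(-29) = 2494)
((E - 148598)/(-110445 - 143878) + Q)*(((-99 - 1*126) + 342)*145 - 254775) = ((96703/3 - 148598)/(-110445 - 143878) + 2494)*(((-99 - 1*126) + 342)*145 - 254775) = (-349091/3/(-254323) + 2494)*(((-99 - 126) + 342)*145 - 254775) = (-349091/3*(-1/254323) + 2494)*((-225 + 342)*145 - 254775) = (349091/762969 + 2494)*(117*145 - 254775) = 1903193777*(16965 - 254775)/762969 = (1903193777/762969)*(-237810) = -150866170702790/254323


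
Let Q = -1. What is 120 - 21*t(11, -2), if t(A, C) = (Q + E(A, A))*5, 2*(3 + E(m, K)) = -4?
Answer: 750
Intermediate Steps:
E(m, K) = -5 (E(m, K) = -3 + (½)*(-4) = -3 - 2 = -5)
t(A, C) = -30 (t(A, C) = (-1 - 5)*5 = -6*5 = -30)
120 - 21*t(11, -2) = 120 - 21*(-30) = 120 + 630 = 750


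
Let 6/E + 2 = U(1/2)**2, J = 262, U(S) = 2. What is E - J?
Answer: -259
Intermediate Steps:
E = 3 (E = 6/(-2 + 2**2) = 6/(-2 + 4) = 6/2 = 6*(1/2) = 3)
E - J = 3 - 1*262 = 3 - 262 = -259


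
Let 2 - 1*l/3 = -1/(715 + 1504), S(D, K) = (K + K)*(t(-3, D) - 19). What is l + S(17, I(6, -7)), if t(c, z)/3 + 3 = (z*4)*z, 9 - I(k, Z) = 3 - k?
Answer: 183213957/2219 ≈ 82566.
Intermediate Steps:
I(k, Z) = 6 + k (I(k, Z) = 9 - (3 - k) = 9 + (-3 + k) = 6 + k)
t(c, z) = -9 + 12*z**2 (t(c, z) = -9 + 3*((z*4)*z) = -9 + 3*((4*z)*z) = -9 + 3*(4*z**2) = -9 + 12*z**2)
S(D, K) = 2*K*(-28 + 12*D**2) (S(D, K) = (K + K)*((-9 + 12*D**2) - 19) = (2*K)*(-28 + 12*D**2) = 2*K*(-28 + 12*D**2))
l = 13317/2219 (l = 6 - (-3)/(715 + 1504) = 6 - (-3)/2219 = 6 - 3*(-1/2219) = 6 + 3/2219 = 13317/2219 ≈ 6.0014)
l + S(17, I(6, -7)) = 13317/2219 + 8*(6 + 6)*(-7 + 3*17**2) = 13317/2219 + 8*12*(-7 + 3*289) = 13317/2219 + 8*12*(-7 + 867) = 13317/2219 + 8*12*860 = 13317/2219 + 82560 = 183213957/2219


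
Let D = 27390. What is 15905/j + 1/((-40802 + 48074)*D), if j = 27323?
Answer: 3167959199723/5442197325840 ≈ 0.58211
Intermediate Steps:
15905/j + 1/((-40802 + 48074)*D) = 15905/27323 + 1/((-40802 + 48074)*27390) = 15905*(1/27323) + (1/27390)/7272 = 15905/27323 + (1/7272)*(1/27390) = 15905/27323 + 1/199180080 = 3167959199723/5442197325840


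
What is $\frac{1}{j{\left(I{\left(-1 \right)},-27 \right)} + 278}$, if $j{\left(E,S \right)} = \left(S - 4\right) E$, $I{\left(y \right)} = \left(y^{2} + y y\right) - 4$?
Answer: $\frac{1}{340} \approx 0.0029412$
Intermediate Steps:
$I{\left(y \right)} = -4 + 2 y^{2}$ ($I{\left(y \right)} = \left(y^{2} + y^{2}\right) - 4 = 2 y^{2} - 4 = -4 + 2 y^{2}$)
$j{\left(E,S \right)} = E \left(-4 + S\right)$ ($j{\left(E,S \right)} = \left(-4 + S\right) E = E \left(-4 + S\right)$)
$\frac{1}{j{\left(I{\left(-1 \right)},-27 \right)} + 278} = \frac{1}{\left(-4 + 2 \left(-1\right)^{2}\right) \left(-4 - 27\right) + 278} = \frac{1}{\left(-4 + 2 \cdot 1\right) \left(-31\right) + 278} = \frac{1}{\left(-4 + 2\right) \left(-31\right) + 278} = \frac{1}{\left(-2\right) \left(-31\right) + 278} = \frac{1}{62 + 278} = \frac{1}{340}$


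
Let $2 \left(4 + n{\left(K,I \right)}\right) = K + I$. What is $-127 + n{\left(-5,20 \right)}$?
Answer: $- \frac{247}{2} \approx -123.5$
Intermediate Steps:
$n{\left(K,I \right)} = -4 + \frac{I}{2} + \frac{K}{2}$ ($n{\left(K,I \right)} = -4 + \frac{K + I}{2} = -4 + \frac{I + K}{2} = -4 + \left(\frac{I}{2} + \frac{K}{2}\right) = -4 + \frac{I}{2} + \frac{K}{2}$)
$-127 + n{\left(-5,20 \right)} = -127 + \left(-4 + \frac{1}{2} \cdot 20 + \frac{1}{2} \left(-5\right)\right) = -127 - - \frac{7}{2} = -127 + \frac{7}{2} = - \frac{247}{2}$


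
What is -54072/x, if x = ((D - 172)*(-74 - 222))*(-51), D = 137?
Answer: 2253/22015 ≈ 0.10234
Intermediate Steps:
x = -528360 (x = ((137 - 172)*(-74 - 222))*(-51) = -35*(-296)*(-51) = 10360*(-51) = -528360)
-54072/x = -54072/(-528360) = -54072*(-1/528360) = 2253/22015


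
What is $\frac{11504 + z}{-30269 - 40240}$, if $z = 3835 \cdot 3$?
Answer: $- \frac{1211}{3711} \approx -0.32633$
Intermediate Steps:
$z = 11505$
$\frac{11504 + z}{-30269 - 40240} = \frac{11504 + 11505}{-30269 - 40240} = \frac{23009}{-70509} = 23009 \left(- \frac{1}{70509}\right) = - \frac{1211}{3711}$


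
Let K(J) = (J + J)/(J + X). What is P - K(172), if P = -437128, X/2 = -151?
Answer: -28413148/65 ≈ -4.3713e+5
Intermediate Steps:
X = -302 (X = 2*(-151) = -302)
K(J) = 2*J/(-302 + J) (K(J) = (J + J)/(J - 302) = (2*J)/(-302 + J) = 2*J/(-302 + J))
P - K(172) = -437128 - 2*172/(-302 + 172) = -437128 - 2*172/(-130) = -437128 - 2*172*(-1)/130 = -437128 - 1*(-172/65) = -437128 + 172/65 = -28413148/65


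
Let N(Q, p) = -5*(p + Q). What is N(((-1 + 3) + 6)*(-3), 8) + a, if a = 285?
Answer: 365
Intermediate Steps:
N(Q, p) = -5*Q - 5*p (N(Q, p) = -5*(Q + p) = -5*Q - 5*p)
N(((-1 + 3) + 6)*(-3), 8) + a = (-5*((-1 + 3) + 6)*(-3) - 5*8) + 285 = (-5*(2 + 6)*(-3) - 40) + 285 = (-40*(-3) - 40) + 285 = (-5*(-24) - 40) + 285 = (120 - 40) + 285 = 80 + 285 = 365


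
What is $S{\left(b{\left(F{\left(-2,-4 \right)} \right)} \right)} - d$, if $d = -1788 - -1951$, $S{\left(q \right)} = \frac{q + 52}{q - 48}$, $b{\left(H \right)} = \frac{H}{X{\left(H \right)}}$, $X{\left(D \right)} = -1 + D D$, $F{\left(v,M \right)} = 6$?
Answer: $- \frac{137344}{837} \approx -164.09$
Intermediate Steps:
$X{\left(D \right)} = -1 + D^{2}$
$b{\left(H \right)} = \frac{H}{-1 + H^{2}}$
$S{\left(q \right)} = \frac{52 + q}{-48 + q}$
$d = 163$ ($d = -1788 + 1951 = 163$)
$S{\left(b{\left(F{\left(-2,-4 \right)} \right)} \right)} - d = \frac{52 + \frac{6}{-1 + 6^{2}}}{-48 + \frac{6}{-1 + 6^{2}}} - 163 = \frac{52 + \frac{6}{-1 + 36}}{-48 + \frac{6}{-1 + 36}} - 163 = \frac{52 + \frac{6}{35}}{-48 + \frac{6}{35}} - 163 = \frac{1}{- \frac{1674}{35}} \cdot \frac{1826}{35} - 163 = \left(- \frac{35}{1674}\right) \frac{1826}{35} - 163 = - \frac{913}{837} - 163 = - \frac{137344}{837}$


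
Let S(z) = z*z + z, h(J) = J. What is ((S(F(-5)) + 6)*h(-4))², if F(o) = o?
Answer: 10816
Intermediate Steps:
S(z) = z + z² (S(z) = z² + z = z + z²)
((S(F(-5)) + 6)*h(-4))² = ((-5*(1 - 5) + 6)*(-4))² = ((-5*(-4) + 6)*(-4))² = ((20 + 6)*(-4))² = (26*(-4))² = (-104)² = 10816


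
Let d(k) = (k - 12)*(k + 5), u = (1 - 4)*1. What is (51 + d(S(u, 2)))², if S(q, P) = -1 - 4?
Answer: 2601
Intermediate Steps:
u = -3 (u = -3*1 = -3)
S(q, P) = -5
d(k) = (-12 + k)*(5 + k)
(51 + d(S(u, 2)))² = (51 + (-60 + (-5)² - 7*(-5)))² = (51 + (-60 + 25 + 35))² = (51 + 0)² = 51² = 2601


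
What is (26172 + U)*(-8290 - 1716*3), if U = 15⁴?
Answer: -1031998086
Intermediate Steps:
U = 50625
(26172 + U)*(-8290 - 1716*3) = (26172 + 50625)*(-8290 - 1716*3) = 76797*(-8290 - 5148) = 76797*(-13438) = -1031998086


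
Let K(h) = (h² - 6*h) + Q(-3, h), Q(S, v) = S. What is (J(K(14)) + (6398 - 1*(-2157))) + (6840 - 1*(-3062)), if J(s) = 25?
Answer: 18482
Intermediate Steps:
K(h) = -3 + h² - 6*h (K(h) = (h² - 6*h) - 3 = -3 + h² - 6*h)
(J(K(14)) + (6398 - 1*(-2157))) + (6840 - 1*(-3062)) = (25 + (6398 - 1*(-2157))) + (6840 - 1*(-3062)) = (25 + (6398 + 2157)) + (6840 + 3062) = (25 + 8555) + 9902 = 8580 + 9902 = 18482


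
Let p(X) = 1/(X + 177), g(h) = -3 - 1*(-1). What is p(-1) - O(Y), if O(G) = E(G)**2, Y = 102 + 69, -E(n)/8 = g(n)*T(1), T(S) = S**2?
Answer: -45055/176 ≈ -255.99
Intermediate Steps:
g(h) = -2 (g(h) = -3 + 1 = -2)
p(X) = 1/(177 + X)
E(n) = 16 (E(n) = -(-16)*1**2 = -(-16) = -8*(-2) = 16)
Y = 171
O(G) = 256 (O(G) = 16**2 = 256)
p(-1) - O(Y) = 1/(177 - 1) - 1*256 = 1/176 - 256 = -45055/176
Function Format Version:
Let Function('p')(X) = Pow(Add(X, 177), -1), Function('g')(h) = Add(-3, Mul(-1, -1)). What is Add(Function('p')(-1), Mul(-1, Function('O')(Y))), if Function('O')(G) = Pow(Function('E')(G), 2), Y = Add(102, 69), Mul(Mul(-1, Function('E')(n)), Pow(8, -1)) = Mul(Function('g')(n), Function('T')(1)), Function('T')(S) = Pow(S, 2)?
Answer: Rational(-45055, 176) ≈ -255.99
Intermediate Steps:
Function('g')(h) = -2 (Function('g')(h) = Add(-3, 1) = -2)
Function('p')(X) = Pow(Add(177, X), -1)
Function('E')(n) = 16 (Function('E')(n) = Mul(-8, Mul(-2, Pow(1, 2))) = Mul(-8, Mul(-2, 1)) = Mul(-8, -2) = 16)
Y = 171
Function('O')(G) = 256 (Function('O')(G) = Pow(16, 2) = 256)
Add(Function('p')(-1), Mul(-1, Function('O')(Y))) = Add(Pow(Add(177, -1), -1), Mul(-1, 256)) = Add(Pow(176, -1), -256) = Add(Rational(1, 176), -256) = Rational(-45055, 176)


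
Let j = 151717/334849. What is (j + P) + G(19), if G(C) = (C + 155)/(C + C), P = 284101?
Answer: 1807519793717/6362131 ≈ 2.8411e+5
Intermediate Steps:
j = 151717/334849 (j = 151717*(1/334849) = 151717/334849 ≈ 0.45309)
G(C) = (155 + C)/(2*C) (G(C) = (155 + C)/((2*C)) = (155 + C)*(1/(2*C)) = (155 + C)/(2*C))
(j + P) + G(19) = (151717/334849 + 284101) + (½)*(155 + 19)/19 = 95131087466/334849 + (½)*(1/19)*174 = 95131087466/334849 + 87/19 = 1807519793717/6362131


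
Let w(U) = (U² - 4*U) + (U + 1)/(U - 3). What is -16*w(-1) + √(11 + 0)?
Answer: -80 + √11 ≈ -76.683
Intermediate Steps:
w(U) = U² - 4*U + (1 + U)/(-3 + U) (w(U) = (U² - 4*U) + (1 + U)/(-3 + U) = U² - 4*U + (1 + U)/(-3 + U))
-16*w(-1) + √(11 + 0) = -16*(1 + (-1)³ - 7*(-1)² + 13*(-1))/(-3 - 1) + √(11 + 0) = -16*(1 - 1 - 7*1 - 13)/(-4) + √11 = -(-4)*(1 - 1 - 7 - 13) + √11 = -(-4)*(-20) + √11 = -16*5 + √11 = -80 + √11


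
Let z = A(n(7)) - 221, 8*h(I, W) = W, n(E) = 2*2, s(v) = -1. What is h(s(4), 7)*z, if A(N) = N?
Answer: -1519/8 ≈ -189.88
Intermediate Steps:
n(E) = 4
h(I, W) = W/8
z = -217 (z = 4 - 221 = -217)
h(s(4), 7)*z = ((1/8)*7)*(-217) = (7/8)*(-217) = -1519/8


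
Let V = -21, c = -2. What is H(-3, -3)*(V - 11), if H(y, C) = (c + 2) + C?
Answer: 96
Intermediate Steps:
H(y, C) = C (H(y, C) = (-2 + 2) + C = 0 + C = C)
H(-3, -3)*(V - 11) = -3*(-21 - 11) = -3*(-32) = 96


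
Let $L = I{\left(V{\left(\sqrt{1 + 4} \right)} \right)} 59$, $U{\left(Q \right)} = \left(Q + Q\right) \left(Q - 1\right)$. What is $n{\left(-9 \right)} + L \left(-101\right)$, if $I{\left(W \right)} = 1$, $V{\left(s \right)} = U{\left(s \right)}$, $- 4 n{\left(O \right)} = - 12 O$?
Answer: $-5986$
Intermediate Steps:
$n{\left(O \right)} = 3 O$ ($n{\left(O \right)} = - \frac{\left(-12\right) O}{4} = 3 O$)
$U{\left(Q \right)} = 2 Q \left(-1 + Q\right)$
$V{\left(s \right)} = 2 s \left(-1 + s\right)$
$L = 59$ ($L = 1 \cdot 59 = 59$)
$n{\left(-9 \right)} + L \left(-101\right) = 3 \left(-9\right) + 59 \left(-101\right) = -27 - 5959 = -5986$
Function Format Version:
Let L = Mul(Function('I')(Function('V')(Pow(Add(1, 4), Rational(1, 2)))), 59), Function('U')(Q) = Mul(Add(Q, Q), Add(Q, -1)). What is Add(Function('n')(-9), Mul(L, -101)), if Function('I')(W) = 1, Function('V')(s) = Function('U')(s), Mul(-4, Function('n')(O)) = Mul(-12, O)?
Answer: -5986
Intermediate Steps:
Function('n')(O) = Mul(3, O) (Function('n')(O) = Mul(Rational(-1, 4), Mul(-12, O)) = Mul(3, O))
Function('U')(Q) = Mul(2, Q, Add(-1, Q)) (Function('U')(Q) = Mul(Mul(2, Q), Add(-1, Q)) = Mul(2, Q, Add(-1, Q)))
Function('V')(s) = Mul(2, s, Add(-1, s))
L = 59 (L = Mul(1, 59) = 59)
Add(Function('n')(-9), Mul(L, -101)) = Add(Mul(3, -9), Mul(59, -101)) = Add(-27, -5959) = -5986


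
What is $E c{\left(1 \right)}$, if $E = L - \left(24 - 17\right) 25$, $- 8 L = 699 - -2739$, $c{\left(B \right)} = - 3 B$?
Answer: $\frac{7257}{4} \approx 1814.3$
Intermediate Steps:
$L = - \frac{1719}{4}$ ($L = - \frac{699 - -2739}{8} = - \frac{699 + 2739}{8} = \left(- \frac{1}{8}\right) 3438 = - \frac{1719}{4} \approx -429.75$)
$E = - \frac{2419}{4}$ ($E = - \frac{1719}{4} - \left(24 - 17\right) 25 = - \frac{1719}{4} - 7 \cdot 25 = - \frac{1719}{4} - 175 = - \frac{2419}{4} \approx -604.75$)
$E c{\left(1 \right)} = - \frac{2419 \left(\left(-3\right) 1\right)}{4} = \left(- \frac{2419}{4}\right) \left(-3\right) = \frac{7257}{4}$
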